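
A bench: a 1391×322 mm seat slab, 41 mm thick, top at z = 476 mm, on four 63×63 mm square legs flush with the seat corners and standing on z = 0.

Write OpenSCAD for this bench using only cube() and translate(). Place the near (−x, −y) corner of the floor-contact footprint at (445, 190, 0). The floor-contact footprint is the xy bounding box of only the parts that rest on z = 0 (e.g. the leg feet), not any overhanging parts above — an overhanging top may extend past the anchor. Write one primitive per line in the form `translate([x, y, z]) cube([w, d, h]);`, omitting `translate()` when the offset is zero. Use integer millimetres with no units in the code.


translate([445, 190, 435]) cube([1391, 322, 41]);
translate([445, 190, 0]) cube([63, 63, 435]);
translate([445, 449, 0]) cube([63, 63, 435]);
translate([1773, 190, 0]) cube([63, 63, 435]);
translate([1773, 449, 0]) cube([63, 63, 435]);


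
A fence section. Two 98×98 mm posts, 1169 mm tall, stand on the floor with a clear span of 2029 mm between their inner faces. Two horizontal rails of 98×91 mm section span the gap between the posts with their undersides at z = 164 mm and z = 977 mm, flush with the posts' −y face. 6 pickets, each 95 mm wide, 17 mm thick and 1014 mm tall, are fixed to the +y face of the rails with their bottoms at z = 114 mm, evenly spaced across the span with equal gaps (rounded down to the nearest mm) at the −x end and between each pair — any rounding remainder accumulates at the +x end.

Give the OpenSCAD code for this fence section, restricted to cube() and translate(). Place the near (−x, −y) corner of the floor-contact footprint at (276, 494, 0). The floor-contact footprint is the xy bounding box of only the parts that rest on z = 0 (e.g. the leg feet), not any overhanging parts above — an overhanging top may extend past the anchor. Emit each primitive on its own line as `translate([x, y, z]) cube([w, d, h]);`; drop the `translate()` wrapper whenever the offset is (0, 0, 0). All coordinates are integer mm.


translate([276, 494, 0]) cube([98, 98, 1169]);
translate([2403, 494, 0]) cube([98, 98, 1169]);
translate([374, 494, 164]) cube([2029, 98, 91]);
translate([374, 494, 977]) cube([2029, 98, 91]);
translate([582, 592, 114]) cube([95, 17, 1014]);
translate([885, 592, 114]) cube([95, 17, 1014]);
translate([1188, 592, 114]) cube([95, 17, 1014]);
translate([1491, 592, 114]) cube([95, 17, 1014]);
translate([1794, 592, 114]) cube([95, 17, 1014]);
translate([2097, 592, 114]) cube([95, 17, 1014]);


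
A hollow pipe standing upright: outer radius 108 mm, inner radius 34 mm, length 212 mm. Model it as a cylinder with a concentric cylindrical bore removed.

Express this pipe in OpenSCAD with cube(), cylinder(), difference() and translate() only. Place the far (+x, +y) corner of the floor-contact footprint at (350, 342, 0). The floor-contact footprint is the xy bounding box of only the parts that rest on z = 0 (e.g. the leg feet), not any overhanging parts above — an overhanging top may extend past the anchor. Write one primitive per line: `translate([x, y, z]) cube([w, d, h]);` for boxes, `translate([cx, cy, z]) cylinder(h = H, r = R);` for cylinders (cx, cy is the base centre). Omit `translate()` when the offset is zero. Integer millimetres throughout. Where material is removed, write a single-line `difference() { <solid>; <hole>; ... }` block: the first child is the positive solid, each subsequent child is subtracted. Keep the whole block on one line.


difference() { translate([242, 234, 0]) cylinder(h = 212, r = 108); translate([242, 234, 0]) cylinder(h = 212, r = 34); }


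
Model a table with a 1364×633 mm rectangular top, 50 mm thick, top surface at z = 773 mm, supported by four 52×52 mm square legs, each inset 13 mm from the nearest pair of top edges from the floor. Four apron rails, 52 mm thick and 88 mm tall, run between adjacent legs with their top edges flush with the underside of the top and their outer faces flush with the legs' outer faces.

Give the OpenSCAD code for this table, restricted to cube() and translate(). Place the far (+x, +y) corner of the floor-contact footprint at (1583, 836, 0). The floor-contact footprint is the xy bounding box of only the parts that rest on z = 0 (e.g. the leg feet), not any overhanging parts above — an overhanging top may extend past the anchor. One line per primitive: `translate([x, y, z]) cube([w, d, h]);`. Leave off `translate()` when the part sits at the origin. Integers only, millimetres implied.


translate([232, 216, 723]) cube([1364, 633, 50]);
translate([245, 229, 0]) cube([52, 52, 723]);
translate([1531, 229, 0]) cube([52, 52, 723]);
translate([245, 784, 0]) cube([52, 52, 723]);
translate([1531, 784, 0]) cube([52, 52, 723]);
translate([297, 229, 635]) cube([1234, 52, 88]);
translate([297, 784, 635]) cube([1234, 52, 88]);
translate([245, 281, 635]) cube([52, 503, 88]);
translate([1531, 281, 635]) cube([52, 503, 88]);


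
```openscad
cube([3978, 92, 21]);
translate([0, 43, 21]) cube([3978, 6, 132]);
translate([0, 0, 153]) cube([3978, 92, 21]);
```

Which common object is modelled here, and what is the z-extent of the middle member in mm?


An I-beam. The web height is 132 mm.

Two wide flanges with a thin centred web — an I-beam. Overall 174 mm minus two 21 mm flanges gives a web of 174 − 2·21 = 132 mm.


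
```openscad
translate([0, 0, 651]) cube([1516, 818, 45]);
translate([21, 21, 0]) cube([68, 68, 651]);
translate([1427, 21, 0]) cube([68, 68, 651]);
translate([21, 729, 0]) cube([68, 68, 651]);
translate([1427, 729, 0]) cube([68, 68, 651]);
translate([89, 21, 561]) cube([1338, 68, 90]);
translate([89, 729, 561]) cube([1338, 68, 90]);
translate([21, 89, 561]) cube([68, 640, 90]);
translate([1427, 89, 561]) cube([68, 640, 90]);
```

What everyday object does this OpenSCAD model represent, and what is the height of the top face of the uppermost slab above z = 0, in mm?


A table. The table height is 696 mm.

A 1516×818×45 slab sits at z = 651 on four 68 mm square posts — a table. The top surface is at 651 + 45 = 696 mm.


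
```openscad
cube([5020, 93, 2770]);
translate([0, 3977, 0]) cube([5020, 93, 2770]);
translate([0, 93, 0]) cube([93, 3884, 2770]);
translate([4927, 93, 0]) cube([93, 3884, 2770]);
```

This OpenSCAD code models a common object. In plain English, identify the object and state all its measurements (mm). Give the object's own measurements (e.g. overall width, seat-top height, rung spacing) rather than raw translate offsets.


The wall frame of a small rectangular building: four walls, each 2770 mm tall and 93 mm thick, enclosing a footprint 5020 mm (x) by 4070 mm (y) outside-to-outside, with no floor or roof. The front and back walls (the −y and +y sides) span the full width; the two side walls fit between them.


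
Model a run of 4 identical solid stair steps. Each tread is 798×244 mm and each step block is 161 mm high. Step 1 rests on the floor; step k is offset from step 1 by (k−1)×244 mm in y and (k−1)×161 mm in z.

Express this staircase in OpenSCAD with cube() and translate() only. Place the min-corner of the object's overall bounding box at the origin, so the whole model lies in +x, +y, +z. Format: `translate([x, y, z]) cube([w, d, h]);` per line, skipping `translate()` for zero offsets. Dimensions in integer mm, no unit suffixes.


cube([798, 244, 161]);
translate([0, 244, 161]) cube([798, 244, 161]);
translate([0, 488, 322]) cube([798, 244, 161]);
translate([0, 732, 483]) cube([798, 244, 161]);


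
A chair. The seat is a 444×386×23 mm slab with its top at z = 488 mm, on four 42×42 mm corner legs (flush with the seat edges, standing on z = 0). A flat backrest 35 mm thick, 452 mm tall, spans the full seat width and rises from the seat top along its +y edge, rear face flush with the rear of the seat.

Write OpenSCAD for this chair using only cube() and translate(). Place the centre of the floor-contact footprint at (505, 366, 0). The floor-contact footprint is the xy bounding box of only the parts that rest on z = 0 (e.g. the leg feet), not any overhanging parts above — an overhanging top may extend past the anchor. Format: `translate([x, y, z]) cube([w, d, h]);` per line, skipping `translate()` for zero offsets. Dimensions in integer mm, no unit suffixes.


translate([283, 173, 465]) cube([444, 386, 23]);
translate([283, 173, 0]) cube([42, 42, 465]);
translate([685, 173, 0]) cube([42, 42, 465]);
translate([283, 517, 0]) cube([42, 42, 465]);
translate([685, 517, 0]) cube([42, 42, 465]);
translate([283, 524, 488]) cube([444, 35, 452]);


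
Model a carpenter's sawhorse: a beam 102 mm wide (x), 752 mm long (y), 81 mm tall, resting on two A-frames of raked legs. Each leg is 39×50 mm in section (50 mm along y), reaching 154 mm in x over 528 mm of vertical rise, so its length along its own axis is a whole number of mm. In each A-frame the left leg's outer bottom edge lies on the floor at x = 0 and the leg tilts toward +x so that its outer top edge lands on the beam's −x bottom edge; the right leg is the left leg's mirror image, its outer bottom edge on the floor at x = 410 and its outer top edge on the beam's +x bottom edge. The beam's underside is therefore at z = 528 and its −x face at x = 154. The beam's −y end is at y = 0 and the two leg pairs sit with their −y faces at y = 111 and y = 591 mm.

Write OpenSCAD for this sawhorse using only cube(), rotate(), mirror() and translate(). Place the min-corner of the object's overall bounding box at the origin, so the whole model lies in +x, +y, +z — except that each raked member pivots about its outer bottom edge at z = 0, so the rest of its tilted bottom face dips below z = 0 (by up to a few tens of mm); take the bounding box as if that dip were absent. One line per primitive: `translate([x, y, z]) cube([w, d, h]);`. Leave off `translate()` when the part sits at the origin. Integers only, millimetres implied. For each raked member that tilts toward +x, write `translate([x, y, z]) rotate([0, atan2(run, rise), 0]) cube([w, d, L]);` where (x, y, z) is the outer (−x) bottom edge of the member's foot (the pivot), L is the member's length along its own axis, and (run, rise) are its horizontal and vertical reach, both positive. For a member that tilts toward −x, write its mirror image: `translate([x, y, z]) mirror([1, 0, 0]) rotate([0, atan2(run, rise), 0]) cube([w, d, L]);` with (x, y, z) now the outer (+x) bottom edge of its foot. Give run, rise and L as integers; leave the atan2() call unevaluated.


translate([154, 0, 528]) cube([102, 752, 81]);
translate([0, 111, 0]) rotate([0, atan2(154, 528), 0]) cube([39, 50, 550]);
translate([410, 111, 0]) mirror([1, 0, 0]) rotate([0, atan2(154, 528), 0]) cube([39, 50, 550]);
translate([0, 591, 0]) rotate([0, atan2(154, 528), 0]) cube([39, 50, 550]);
translate([410, 591, 0]) mirror([1, 0, 0]) rotate([0, atan2(154, 528), 0]) cube([39, 50, 550]);


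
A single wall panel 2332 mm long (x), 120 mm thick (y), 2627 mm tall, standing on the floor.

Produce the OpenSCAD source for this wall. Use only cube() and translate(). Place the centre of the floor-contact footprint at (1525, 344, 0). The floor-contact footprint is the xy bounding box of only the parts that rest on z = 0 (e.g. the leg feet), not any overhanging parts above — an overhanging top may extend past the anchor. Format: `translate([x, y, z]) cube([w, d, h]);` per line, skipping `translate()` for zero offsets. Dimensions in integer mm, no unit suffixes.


translate([359, 284, 0]) cube([2332, 120, 2627]);


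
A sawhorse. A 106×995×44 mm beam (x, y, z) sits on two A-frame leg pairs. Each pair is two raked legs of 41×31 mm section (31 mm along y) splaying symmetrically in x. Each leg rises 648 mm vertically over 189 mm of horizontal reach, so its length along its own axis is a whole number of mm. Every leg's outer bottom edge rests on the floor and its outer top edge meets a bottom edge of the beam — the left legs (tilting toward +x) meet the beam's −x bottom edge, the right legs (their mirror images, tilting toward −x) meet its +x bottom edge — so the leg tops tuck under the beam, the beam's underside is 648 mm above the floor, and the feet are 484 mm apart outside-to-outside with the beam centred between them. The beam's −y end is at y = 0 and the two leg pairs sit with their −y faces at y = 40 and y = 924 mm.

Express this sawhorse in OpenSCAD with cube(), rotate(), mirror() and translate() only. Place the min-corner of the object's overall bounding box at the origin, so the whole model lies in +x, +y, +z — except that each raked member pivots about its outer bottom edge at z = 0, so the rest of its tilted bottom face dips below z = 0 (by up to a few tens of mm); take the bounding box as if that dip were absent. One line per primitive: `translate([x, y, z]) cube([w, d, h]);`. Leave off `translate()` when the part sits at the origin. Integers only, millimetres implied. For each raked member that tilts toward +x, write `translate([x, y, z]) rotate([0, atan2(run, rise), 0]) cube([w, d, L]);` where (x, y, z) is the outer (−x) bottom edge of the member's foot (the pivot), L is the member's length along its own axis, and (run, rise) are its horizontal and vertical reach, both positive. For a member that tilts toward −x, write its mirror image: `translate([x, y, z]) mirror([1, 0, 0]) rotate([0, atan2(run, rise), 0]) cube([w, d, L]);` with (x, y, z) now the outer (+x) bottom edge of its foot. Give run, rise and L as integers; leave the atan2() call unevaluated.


translate([189, 0, 648]) cube([106, 995, 44]);
translate([0, 40, 0]) rotate([0, atan2(189, 648), 0]) cube([41, 31, 675]);
translate([484, 40, 0]) mirror([1, 0, 0]) rotate([0, atan2(189, 648), 0]) cube([41, 31, 675]);
translate([0, 924, 0]) rotate([0, atan2(189, 648), 0]) cube([41, 31, 675]);
translate([484, 924, 0]) mirror([1, 0, 0]) rotate([0, atan2(189, 648), 0]) cube([41, 31, 675]);


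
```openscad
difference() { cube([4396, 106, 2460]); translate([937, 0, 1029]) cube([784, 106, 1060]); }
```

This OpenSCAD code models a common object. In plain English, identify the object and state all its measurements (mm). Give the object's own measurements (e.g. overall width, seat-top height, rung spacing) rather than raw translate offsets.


A wall 4396 mm long (x), 106 mm thick (y), 2460 mm tall, with a rectangular window opening cut through it. The opening is 784 mm wide and 1060 mm tall; its sill is at z = 1029 mm and its near (−x) edge is 937 mm from the wall's −x end. The opening passes through the full wall thickness.


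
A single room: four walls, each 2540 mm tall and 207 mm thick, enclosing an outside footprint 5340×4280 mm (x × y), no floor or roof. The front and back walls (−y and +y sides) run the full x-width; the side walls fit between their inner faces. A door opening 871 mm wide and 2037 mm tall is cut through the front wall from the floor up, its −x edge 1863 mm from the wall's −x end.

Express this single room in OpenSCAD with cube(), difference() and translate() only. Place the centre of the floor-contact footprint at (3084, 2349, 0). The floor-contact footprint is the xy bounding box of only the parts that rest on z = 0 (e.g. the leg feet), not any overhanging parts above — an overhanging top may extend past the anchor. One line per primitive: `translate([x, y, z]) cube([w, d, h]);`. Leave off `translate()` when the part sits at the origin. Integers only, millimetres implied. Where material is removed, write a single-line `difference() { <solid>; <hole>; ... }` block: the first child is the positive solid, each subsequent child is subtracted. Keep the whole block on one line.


difference() { translate([414, 209, 0]) cube([5340, 207, 2540]); translate([2277, 209, 0]) cube([871, 207, 2037]); }
translate([414, 4282, 0]) cube([5340, 207, 2540]);
translate([414, 416, 0]) cube([207, 3866, 2540]);
translate([5547, 416, 0]) cube([207, 3866, 2540]);


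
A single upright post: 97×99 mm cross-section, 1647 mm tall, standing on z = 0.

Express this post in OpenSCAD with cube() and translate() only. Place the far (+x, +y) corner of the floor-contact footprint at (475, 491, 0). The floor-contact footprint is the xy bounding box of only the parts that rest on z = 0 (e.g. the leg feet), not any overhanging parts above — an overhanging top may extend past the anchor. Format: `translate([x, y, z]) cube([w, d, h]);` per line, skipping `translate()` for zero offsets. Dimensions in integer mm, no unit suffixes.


translate([378, 392, 0]) cube([97, 99, 1647]);


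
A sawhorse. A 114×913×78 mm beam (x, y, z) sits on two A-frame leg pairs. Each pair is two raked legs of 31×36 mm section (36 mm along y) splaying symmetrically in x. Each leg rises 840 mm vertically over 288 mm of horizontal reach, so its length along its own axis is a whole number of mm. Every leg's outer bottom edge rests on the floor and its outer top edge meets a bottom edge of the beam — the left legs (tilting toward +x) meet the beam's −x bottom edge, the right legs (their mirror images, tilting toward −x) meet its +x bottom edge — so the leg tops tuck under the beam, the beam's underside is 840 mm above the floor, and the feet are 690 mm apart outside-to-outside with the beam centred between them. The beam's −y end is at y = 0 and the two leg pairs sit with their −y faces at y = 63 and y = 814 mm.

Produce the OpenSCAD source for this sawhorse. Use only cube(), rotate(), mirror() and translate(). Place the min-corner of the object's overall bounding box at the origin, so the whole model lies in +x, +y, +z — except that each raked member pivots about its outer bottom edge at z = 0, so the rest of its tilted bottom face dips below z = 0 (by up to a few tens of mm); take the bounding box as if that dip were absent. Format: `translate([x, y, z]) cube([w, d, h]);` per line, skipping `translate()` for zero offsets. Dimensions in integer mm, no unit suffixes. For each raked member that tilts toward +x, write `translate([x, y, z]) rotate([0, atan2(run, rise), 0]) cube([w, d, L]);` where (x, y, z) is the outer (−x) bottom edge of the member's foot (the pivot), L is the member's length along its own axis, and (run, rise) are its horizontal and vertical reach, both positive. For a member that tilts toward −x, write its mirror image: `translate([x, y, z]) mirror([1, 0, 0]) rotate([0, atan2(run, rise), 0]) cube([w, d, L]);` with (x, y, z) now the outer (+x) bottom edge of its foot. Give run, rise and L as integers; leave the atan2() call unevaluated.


translate([288, 0, 840]) cube([114, 913, 78]);
translate([0, 63, 0]) rotate([0, atan2(288, 840), 0]) cube([31, 36, 888]);
translate([690, 63, 0]) mirror([1, 0, 0]) rotate([0, atan2(288, 840), 0]) cube([31, 36, 888]);
translate([0, 814, 0]) rotate([0, atan2(288, 840), 0]) cube([31, 36, 888]);
translate([690, 814, 0]) mirror([1, 0, 0]) rotate([0, atan2(288, 840), 0]) cube([31, 36, 888]);


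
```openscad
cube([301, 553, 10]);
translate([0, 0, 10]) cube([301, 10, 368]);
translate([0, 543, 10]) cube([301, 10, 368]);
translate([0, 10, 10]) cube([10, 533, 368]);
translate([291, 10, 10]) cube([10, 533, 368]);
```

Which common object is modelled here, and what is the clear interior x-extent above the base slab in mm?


An open box. The internal width is 281 mm.

A 301×553 base slab with four walls standing on it — an open box. The base is 301 mm wide and the walls are 10 mm thick, so the internal width is 301 − 2 × 10 = 281 mm.


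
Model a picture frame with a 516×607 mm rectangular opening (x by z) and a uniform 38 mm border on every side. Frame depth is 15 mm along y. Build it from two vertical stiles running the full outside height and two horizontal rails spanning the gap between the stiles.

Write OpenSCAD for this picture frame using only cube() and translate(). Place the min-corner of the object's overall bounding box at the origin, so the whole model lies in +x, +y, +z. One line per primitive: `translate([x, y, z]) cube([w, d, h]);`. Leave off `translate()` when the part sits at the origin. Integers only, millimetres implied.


cube([38, 15, 683]);
translate([554, 0, 0]) cube([38, 15, 683]);
translate([38, 0, 0]) cube([516, 15, 38]);
translate([38, 0, 645]) cube([516, 15, 38]);


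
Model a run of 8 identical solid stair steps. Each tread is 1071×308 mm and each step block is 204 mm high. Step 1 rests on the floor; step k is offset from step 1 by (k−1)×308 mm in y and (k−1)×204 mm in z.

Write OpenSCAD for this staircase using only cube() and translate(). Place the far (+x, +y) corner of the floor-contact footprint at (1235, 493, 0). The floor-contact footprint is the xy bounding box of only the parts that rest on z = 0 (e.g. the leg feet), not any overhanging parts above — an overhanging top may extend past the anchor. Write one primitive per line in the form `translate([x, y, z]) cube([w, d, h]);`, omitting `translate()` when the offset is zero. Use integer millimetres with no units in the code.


translate([164, 185, 0]) cube([1071, 308, 204]);
translate([164, 493, 204]) cube([1071, 308, 204]);
translate([164, 801, 408]) cube([1071, 308, 204]);
translate([164, 1109, 612]) cube([1071, 308, 204]);
translate([164, 1417, 816]) cube([1071, 308, 204]);
translate([164, 1725, 1020]) cube([1071, 308, 204]);
translate([164, 2033, 1224]) cube([1071, 308, 204]);
translate([164, 2341, 1428]) cube([1071, 308, 204]);


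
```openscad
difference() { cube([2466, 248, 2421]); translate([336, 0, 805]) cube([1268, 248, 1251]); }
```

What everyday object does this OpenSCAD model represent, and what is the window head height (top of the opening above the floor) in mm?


A wall with a window opening. The window head height is 2056 mm.

A wall with a rectangular opening subtracted — a window. Sill at z = 805, opening 1251 mm tall, so the head is at 805 + 1251 = 2056 mm.


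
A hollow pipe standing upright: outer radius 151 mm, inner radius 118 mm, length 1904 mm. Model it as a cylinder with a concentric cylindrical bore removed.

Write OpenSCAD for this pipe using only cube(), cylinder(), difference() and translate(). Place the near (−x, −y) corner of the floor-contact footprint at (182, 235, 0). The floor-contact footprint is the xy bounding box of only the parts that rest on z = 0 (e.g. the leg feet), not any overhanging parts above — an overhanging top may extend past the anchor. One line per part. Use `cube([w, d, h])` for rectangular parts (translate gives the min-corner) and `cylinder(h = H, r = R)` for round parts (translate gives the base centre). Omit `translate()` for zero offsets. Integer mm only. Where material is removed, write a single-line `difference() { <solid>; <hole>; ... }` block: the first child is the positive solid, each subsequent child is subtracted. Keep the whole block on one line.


difference() { translate([333, 386, 0]) cylinder(h = 1904, r = 151); translate([333, 386, 0]) cylinder(h = 1904, r = 118); }


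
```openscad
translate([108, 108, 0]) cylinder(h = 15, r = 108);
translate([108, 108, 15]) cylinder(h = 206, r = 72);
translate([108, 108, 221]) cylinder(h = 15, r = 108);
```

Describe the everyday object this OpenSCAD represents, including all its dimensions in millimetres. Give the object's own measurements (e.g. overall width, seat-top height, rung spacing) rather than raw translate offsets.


A spool: two coaxial disc flanges of radius 108 mm and thickness 15 mm, joined by a core cylinder of radius 72 mm and height 206 mm. The lower flange rests on z = 0 and the three cylinders share a vertical axis.


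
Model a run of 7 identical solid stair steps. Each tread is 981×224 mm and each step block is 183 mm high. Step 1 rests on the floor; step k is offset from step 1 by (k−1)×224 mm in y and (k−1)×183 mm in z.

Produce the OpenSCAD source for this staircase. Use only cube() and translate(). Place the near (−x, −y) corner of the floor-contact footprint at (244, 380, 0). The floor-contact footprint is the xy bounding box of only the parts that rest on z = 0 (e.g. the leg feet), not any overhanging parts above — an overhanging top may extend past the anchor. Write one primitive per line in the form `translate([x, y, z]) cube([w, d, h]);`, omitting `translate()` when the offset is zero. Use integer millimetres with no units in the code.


translate([244, 380, 0]) cube([981, 224, 183]);
translate([244, 604, 183]) cube([981, 224, 183]);
translate([244, 828, 366]) cube([981, 224, 183]);
translate([244, 1052, 549]) cube([981, 224, 183]);
translate([244, 1276, 732]) cube([981, 224, 183]);
translate([244, 1500, 915]) cube([981, 224, 183]);
translate([244, 1724, 1098]) cube([981, 224, 183]);


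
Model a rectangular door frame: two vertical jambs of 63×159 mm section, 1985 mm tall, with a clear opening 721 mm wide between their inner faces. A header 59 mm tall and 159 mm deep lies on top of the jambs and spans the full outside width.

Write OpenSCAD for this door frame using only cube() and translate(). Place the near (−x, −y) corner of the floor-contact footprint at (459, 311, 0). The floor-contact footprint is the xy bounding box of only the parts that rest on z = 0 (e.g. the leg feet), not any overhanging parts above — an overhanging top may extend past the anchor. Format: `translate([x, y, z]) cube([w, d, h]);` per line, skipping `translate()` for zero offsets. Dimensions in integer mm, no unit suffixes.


translate([459, 311, 0]) cube([63, 159, 1985]);
translate([1243, 311, 0]) cube([63, 159, 1985]);
translate([459, 311, 1985]) cube([847, 159, 59]);


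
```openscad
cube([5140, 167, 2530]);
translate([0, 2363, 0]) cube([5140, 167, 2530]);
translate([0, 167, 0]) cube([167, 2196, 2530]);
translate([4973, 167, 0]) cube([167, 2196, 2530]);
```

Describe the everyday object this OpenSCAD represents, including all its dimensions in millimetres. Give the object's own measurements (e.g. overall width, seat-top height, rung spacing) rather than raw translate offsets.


The wall frame of a small rectangular building: four walls, each 2530 mm tall and 167 mm thick, enclosing a footprint 5140 mm (x) by 2530 mm (y) outside-to-outside, with no floor or roof. The front and back walls (the −y and +y sides) span the full width; the two side walls fit between them.


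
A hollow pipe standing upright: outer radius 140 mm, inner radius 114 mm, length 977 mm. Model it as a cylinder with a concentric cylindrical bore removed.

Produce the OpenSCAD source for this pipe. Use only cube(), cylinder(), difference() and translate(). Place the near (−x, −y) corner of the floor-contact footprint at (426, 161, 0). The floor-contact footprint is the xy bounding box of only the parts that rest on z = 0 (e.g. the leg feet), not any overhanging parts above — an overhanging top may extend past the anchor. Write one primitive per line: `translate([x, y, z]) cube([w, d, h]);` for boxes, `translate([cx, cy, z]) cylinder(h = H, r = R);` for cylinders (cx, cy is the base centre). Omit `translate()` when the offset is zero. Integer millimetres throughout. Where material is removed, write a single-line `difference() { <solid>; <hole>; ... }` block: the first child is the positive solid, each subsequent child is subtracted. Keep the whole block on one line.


difference() { translate([566, 301, 0]) cylinder(h = 977, r = 140); translate([566, 301, 0]) cylinder(h = 977, r = 114); }


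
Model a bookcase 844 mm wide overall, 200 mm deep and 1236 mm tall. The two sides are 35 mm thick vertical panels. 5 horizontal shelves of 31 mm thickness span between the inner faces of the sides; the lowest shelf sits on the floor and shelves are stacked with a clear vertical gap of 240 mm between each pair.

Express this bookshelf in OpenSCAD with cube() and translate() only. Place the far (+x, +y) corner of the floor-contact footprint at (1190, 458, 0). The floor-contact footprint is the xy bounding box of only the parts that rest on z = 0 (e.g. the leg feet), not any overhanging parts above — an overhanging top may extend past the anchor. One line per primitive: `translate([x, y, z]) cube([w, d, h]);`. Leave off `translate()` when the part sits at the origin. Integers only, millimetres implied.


translate([346, 258, 0]) cube([35, 200, 1236]);
translate([1155, 258, 0]) cube([35, 200, 1236]);
translate([381, 258, 0]) cube([774, 200, 31]);
translate([381, 258, 271]) cube([774, 200, 31]);
translate([381, 258, 542]) cube([774, 200, 31]);
translate([381, 258, 813]) cube([774, 200, 31]);
translate([381, 258, 1084]) cube([774, 200, 31]);


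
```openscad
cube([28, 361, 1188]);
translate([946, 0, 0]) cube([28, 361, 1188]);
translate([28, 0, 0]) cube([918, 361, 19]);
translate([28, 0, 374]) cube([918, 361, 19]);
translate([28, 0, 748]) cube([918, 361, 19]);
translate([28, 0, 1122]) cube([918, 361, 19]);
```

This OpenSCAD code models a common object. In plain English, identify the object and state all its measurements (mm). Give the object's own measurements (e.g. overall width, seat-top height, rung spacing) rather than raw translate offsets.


An open bookshelf. Two side panels, each 28 mm thick, 361 mm deep and 1188 mm tall, stand 974 mm apart (outside-to-outside). Between them sit 4 shelves, each 19 mm thick and 361 mm deep, spanning the full gap between the sides. The bottom shelf rests on the floor (its underside at z = 0) and the clear gap between one shelf's top and the next shelf's underside is 355 mm.


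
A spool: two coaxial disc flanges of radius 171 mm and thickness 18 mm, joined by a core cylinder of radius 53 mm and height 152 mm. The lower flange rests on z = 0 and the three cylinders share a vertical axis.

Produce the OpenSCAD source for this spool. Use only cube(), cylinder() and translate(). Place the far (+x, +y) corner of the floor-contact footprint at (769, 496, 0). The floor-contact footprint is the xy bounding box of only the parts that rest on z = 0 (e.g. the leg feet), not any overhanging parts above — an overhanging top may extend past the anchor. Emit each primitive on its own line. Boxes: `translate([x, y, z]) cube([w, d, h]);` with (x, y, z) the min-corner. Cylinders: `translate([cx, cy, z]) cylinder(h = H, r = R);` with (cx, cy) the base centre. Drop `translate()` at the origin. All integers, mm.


translate([598, 325, 0]) cylinder(h = 18, r = 171);
translate([598, 325, 18]) cylinder(h = 152, r = 53);
translate([598, 325, 170]) cylinder(h = 18, r = 171);


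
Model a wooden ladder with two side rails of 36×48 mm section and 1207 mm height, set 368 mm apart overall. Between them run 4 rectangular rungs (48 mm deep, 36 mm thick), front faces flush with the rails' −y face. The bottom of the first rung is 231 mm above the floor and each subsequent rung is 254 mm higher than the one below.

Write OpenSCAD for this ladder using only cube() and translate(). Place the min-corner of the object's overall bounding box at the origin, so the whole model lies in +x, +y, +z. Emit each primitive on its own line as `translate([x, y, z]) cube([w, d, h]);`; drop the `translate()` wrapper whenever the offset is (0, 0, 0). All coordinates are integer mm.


cube([36, 48, 1207]);
translate([332, 0, 0]) cube([36, 48, 1207]);
translate([36, 0, 231]) cube([296, 48, 36]);
translate([36, 0, 485]) cube([296, 48, 36]);
translate([36, 0, 739]) cube([296, 48, 36]);
translate([36, 0, 993]) cube([296, 48, 36]);


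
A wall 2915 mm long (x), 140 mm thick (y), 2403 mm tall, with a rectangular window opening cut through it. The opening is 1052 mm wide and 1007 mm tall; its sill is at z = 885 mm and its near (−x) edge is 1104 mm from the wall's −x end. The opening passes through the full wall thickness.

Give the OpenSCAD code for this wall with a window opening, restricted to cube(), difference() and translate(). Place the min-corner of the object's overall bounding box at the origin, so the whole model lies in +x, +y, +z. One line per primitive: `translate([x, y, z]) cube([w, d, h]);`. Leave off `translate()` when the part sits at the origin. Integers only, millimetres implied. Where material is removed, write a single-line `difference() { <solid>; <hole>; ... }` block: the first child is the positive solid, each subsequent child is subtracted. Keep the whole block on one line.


difference() { cube([2915, 140, 2403]); translate([1104, 0, 885]) cube([1052, 140, 1007]); }


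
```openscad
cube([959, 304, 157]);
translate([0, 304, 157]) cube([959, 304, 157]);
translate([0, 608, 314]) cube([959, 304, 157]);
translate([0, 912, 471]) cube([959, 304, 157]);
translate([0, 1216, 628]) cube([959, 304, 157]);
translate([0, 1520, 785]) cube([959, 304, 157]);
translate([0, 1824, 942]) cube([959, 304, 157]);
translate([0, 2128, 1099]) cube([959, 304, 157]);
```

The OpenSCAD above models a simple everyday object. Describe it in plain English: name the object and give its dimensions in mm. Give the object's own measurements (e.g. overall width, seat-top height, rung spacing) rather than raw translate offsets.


A straight staircase of 8 solid steps. Each step is 959 mm wide (x), 304 mm deep (y, the going) and 157 mm tall (the rise). The first step rests on the floor; each subsequent step sits one going further in +y and one rise higher in +z, directly behind and above the previous step with no overlap.


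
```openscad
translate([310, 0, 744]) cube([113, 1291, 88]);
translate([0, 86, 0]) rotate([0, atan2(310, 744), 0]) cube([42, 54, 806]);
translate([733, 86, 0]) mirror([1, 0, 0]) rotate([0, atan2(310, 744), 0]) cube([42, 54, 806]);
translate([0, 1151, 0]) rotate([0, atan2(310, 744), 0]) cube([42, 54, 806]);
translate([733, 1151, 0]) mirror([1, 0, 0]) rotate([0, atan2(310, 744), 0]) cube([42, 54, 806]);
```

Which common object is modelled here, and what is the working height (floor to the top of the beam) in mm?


A sawhorse. The overall height is 832 mm.

A beam across two mirrored pairs of raked legs — a sawhorse. The beam's underside is at z = 744 (matching the legs' vertical rise in atan2(310, 744)) and the beam is 88 mm tall, so its top is at 744 + 88 = 832 mm. The raked legs top out at the beam's underside, so that is the highest point.


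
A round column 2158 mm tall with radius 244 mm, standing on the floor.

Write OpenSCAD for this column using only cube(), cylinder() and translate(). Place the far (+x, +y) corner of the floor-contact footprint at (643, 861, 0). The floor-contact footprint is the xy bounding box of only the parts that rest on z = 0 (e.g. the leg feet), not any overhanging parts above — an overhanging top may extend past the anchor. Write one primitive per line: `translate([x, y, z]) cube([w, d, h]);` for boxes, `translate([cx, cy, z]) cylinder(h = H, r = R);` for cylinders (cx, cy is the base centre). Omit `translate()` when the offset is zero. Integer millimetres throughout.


translate([399, 617, 0]) cylinder(h = 2158, r = 244);


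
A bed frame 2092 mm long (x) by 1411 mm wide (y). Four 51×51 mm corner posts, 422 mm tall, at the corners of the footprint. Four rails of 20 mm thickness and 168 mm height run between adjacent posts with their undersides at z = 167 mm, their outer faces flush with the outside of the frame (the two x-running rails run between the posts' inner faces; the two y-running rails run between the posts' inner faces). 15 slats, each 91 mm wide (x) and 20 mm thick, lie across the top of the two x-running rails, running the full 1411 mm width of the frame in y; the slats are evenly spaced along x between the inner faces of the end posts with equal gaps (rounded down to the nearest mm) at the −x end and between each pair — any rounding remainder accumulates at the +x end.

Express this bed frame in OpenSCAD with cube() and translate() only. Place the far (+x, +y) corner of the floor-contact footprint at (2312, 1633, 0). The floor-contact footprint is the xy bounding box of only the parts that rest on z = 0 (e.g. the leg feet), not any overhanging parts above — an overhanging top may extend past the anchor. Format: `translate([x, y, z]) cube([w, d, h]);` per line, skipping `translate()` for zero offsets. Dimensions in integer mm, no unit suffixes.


translate([220, 222, 0]) cube([51, 51, 422]);
translate([220, 1582, 0]) cube([51, 51, 422]);
translate([2261, 222, 0]) cube([51, 51, 422]);
translate([2261, 1582, 0]) cube([51, 51, 422]);
translate([271, 222, 167]) cube([1990, 20, 168]);
translate([271, 1613, 167]) cube([1990, 20, 168]);
translate([220, 273, 167]) cube([20, 1309, 168]);
translate([2292, 273, 167]) cube([20, 1309, 168]);
translate([310, 222, 335]) cube([91, 1411, 20]);
translate([440, 222, 335]) cube([91, 1411, 20]);
translate([570, 222, 335]) cube([91, 1411, 20]);
translate([700, 222, 335]) cube([91, 1411, 20]);
translate([830, 222, 335]) cube([91, 1411, 20]);
translate([960, 222, 335]) cube([91, 1411, 20]);
translate([1090, 222, 335]) cube([91, 1411, 20]);
translate([1220, 222, 335]) cube([91, 1411, 20]);
translate([1350, 222, 335]) cube([91, 1411, 20]);
translate([1480, 222, 335]) cube([91, 1411, 20]);
translate([1610, 222, 335]) cube([91, 1411, 20]);
translate([1740, 222, 335]) cube([91, 1411, 20]);
translate([1870, 222, 335]) cube([91, 1411, 20]);
translate([2000, 222, 335]) cube([91, 1411, 20]);
translate([2130, 222, 335]) cube([91, 1411, 20]);


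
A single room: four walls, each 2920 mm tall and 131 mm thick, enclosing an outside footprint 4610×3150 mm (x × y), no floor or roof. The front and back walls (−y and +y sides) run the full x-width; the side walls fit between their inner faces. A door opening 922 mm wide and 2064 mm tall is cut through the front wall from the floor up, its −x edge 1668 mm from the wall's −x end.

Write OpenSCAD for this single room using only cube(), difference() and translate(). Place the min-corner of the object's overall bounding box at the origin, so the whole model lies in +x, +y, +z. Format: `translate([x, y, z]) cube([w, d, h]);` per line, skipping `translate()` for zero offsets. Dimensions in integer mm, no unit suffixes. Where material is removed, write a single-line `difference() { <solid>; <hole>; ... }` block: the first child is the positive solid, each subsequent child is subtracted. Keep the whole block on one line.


difference() { cube([4610, 131, 2920]); translate([1668, 0, 0]) cube([922, 131, 2064]); }
translate([0, 3019, 0]) cube([4610, 131, 2920]);
translate([0, 131, 0]) cube([131, 2888, 2920]);
translate([4479, 131, 0]) cube([131, 2888, 2920]);


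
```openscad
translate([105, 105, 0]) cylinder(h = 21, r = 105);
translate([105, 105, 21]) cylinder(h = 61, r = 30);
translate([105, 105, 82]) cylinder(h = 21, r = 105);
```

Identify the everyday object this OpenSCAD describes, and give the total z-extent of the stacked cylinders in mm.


A spool. The overall height is 103 mm.

Three coaxial cylinders, large–small–large — a spool. Two 21 mm flanges and a 61 mm core give 21 + 61 + 21 = 103 mm.


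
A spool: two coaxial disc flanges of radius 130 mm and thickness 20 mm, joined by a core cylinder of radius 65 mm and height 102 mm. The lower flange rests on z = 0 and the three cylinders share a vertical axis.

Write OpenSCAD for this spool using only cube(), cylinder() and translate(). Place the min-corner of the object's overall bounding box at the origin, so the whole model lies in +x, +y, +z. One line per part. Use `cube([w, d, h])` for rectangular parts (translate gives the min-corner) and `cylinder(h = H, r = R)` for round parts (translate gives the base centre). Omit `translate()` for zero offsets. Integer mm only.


translate([130, 130, 0]) cylinder(h = 20, r = 130);
translate([130, 130, 20]) cylinder(h = 102, r = 65);
translate([130, 130, 122]) cylinder(h = 20, r = 130);


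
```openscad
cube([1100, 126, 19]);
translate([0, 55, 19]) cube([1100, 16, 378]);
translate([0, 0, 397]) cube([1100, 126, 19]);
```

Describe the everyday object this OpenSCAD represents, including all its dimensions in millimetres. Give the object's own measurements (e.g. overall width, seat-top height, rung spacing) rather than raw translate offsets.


An I-beam lying along x, 1100 mm long. Overall section height 416 mm. Two flanges 126 mm wide (y) and 19 mm thick, one on the floor and one at the top; a web 16 mm thick runs between them, centred on the flange width.


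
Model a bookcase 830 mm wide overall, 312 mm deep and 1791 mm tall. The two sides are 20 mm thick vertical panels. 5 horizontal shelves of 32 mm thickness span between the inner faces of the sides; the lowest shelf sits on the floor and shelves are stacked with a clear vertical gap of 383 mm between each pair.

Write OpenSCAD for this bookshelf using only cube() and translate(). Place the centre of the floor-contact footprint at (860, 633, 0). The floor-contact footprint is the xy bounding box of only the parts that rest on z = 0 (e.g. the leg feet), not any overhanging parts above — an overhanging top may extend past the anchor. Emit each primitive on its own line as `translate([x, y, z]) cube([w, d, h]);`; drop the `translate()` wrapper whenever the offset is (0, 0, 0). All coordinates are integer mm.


translate([445, 477, 0]) cube([20, 312, 1791]);
translate([1255, 477, 0]) cube([20, 312, 1791]);
translate([465, 477, 0]) cube([790, 312, 32]);
translate([465, 477, 415]) cube([790, 312, 32]);
translate([465, 477, 830]) cube([790, 312, 32]);
translate([465, 477, 1245]) cube([790, 312, 32]);
translate([465, 477, 1660]) cube([790, 312, 32]);
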